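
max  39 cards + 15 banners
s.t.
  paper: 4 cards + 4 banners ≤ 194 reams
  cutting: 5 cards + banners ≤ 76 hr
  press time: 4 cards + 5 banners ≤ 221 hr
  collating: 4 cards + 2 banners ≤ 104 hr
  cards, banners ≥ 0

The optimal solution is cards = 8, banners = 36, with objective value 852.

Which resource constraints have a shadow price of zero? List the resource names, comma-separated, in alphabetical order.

paper, press time

paper: 176/194 (slack 18)
cutting: 76/76 (binding)
press time: 212/221 (slack 9)
collating: 104/104 (binding)
By complementary slackness, a constraint with positive slack has shadow price 0 → paper, press time.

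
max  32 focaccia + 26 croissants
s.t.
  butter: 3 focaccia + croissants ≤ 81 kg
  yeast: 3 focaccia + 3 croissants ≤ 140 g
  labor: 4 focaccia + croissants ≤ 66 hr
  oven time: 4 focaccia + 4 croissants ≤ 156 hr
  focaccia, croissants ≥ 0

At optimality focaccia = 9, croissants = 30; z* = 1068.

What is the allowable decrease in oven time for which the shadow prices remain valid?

Binding constraints: labor, oven time. The basis is B = [[4,1],[4,4]] with det 12.
Per unit decrease in oven time, x* moves by d = (0.0833, -0.3333).
The basis stays optimal until croissants reaches 0; allowable decrease = 90 hr.

90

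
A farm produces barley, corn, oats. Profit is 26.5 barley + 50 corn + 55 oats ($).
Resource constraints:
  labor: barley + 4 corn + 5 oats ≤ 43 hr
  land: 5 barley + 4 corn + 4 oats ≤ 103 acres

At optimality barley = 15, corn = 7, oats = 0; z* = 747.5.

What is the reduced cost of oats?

-4

At the optimum: labor uses 43 of 43 (binding); land uses 103 of 103 (binding).
Dual feasibility on the basic columns requires 1·y_labor + 5·y_land = 26.5, 4·y_labor + 4·y_land = 50.
→ y_labor = 9 and y_land = 3.5.
Reduced cost of oats: c₃ − yᵀa₃ = 55 − (9·5 + 3.5·4) = 55 − 59 = -4.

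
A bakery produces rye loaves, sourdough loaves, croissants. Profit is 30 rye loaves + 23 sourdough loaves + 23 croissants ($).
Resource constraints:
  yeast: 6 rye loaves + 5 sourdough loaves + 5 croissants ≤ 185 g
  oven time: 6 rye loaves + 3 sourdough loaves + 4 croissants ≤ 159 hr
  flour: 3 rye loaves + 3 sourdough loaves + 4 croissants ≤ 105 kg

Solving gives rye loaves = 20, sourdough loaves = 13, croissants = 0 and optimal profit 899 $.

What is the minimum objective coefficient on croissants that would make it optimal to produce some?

Check each constraint at x*: yeast 185/185 (tight); oven time 159/159 (tight); flour 99/105 (slack 6).
Slack constraints have shadow price 0 (complementary slackness).
Dual feasibility on the basic columns requires 6·y_yeast + 6·y_oven time = 30, 5·y_yeast + 3·y_oven time = 23.
→ y_yeast = 4 and y_oven time = 1.
croissants enters the basis when its profit ≥ yᵀa₃ = 4·5 + 1·4 = 24.

24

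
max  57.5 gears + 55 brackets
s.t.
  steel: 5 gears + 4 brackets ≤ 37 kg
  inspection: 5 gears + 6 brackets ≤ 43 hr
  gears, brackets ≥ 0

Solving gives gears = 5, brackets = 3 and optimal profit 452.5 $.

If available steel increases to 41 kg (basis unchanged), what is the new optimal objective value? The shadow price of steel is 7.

Δb = 4, so new z* = 452.5 + (7)·(4) = 452.5 + 28 = 480.5.

480.5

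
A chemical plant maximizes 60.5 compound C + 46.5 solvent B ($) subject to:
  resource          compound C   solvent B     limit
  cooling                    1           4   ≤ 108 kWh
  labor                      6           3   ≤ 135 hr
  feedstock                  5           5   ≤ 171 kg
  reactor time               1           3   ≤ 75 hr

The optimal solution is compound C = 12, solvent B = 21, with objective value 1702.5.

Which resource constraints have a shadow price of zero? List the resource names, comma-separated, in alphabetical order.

cooling, feedstock

cooling: 96/108 (slack 12)
labor: 135/135 (binding)
feedstock: 165/171 (slack 6)
reactor time: 75/75 (binding)
By complementary slackness, a constraint with positive slack has shadow price 0 → cooling, feedstock.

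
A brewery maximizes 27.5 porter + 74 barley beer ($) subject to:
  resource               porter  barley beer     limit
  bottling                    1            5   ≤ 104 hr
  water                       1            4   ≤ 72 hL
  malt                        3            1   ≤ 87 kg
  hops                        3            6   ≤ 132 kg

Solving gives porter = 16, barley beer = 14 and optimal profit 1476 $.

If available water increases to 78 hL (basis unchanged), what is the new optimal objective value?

At the optimum: bottling uses 86 of 104 (slack = 18); water uses 72 of 72 (binding); malt uses 62 of 87 (slack = 25); hops uses 132 of 132 (binding).
Slack constraints have shadow price 0 (complementary slackness).
Dual feasibility on the basic columns requires 1·y_water + 3·y_hops = 27.5, 4·y_water + 6·y_hops = 74.
→ y_water = 9.5 and y_hops = 6.
Δz = y_water·Δb = 9.5 × (6) = 57, so new z* = 1476 + 57 = 1533.

1533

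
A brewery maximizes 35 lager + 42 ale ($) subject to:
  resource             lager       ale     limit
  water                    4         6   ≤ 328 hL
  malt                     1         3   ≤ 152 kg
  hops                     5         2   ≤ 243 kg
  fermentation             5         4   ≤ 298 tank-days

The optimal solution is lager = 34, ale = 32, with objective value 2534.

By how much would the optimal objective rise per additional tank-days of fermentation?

Binding: water and fermentation. Non-binding: malt (22 unused), hops (9 unused).
Since malt, hops are not tight, their duals are 0.
From A_Bᵀ y = c: 4·y_water + 5·y_fermentation = 35; 6·y_water + 4·y_fermentation = 42.
→ y_water = 5 and y_fermentation = 3.
Shadow price of fermentation = 3.

3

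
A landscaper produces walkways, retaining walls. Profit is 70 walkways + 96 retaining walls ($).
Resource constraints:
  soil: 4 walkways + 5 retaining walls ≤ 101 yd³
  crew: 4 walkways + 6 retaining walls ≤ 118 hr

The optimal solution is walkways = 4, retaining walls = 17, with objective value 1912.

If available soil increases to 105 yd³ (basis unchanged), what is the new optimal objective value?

At the optimum: soil uses 101 of 101 (binding); crew uses 118 of 118 (binding).
From A_Bᵀ y = c: 4·y_soil + 4·y_crew = 70; 5·y_soil + 6·y_crew = 96.
Solving: y_soil = 9, y_crew = 8.5.
Δz = y_soil·Δb = 9 × (4) = 36, so new z* = 1912 + 36 = 1948.

1948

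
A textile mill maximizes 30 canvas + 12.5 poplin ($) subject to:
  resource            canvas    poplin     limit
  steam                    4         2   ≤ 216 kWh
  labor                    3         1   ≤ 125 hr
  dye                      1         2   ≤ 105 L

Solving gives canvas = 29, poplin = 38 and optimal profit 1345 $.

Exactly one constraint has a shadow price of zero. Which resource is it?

steam: 192/216 (slack 24)
labor: 125/125 (binding)
dye: 105/105 (binding)
By complementary slackness, a constraint with positive slack has shadow price 0 → steam.

steam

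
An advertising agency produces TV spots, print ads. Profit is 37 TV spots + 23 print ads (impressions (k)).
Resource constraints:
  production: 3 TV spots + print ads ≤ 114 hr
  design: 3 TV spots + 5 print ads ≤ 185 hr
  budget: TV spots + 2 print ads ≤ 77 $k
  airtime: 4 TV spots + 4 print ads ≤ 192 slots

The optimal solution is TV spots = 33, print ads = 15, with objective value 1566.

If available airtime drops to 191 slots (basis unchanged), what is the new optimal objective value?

At the optimum: production uses 114 of 114 (binding); design uses 174 of 185 (slack = 11); budget uses 63 of 77 (slack = 14); airtime uses 192 of 192 (binding).
Since design, budget are not tight, their duals are 0.
From A_Bᵀ y = c: 3·y_production + 4·y_airtime = 37; 1·y_production + 4·y_airtime = 23.
This yields shadow prices y_production = 7, y_airtime = 4.
Δz = y_airtime·Δb = 4 × (-1) = -4, so new z* = 1566 − 4 = 1562.

1562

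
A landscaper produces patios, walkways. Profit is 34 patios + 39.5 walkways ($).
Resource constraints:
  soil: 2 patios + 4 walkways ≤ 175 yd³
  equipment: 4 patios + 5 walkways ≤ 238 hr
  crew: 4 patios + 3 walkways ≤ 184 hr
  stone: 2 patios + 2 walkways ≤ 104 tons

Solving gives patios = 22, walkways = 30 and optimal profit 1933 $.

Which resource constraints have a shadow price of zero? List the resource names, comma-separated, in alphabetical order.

soil: 164/175 (slack 11)
equipment: 238/238 (binding)
crew: 178/184 (slack 6)
stone: 104/104 (binding)
By complementary slackness, a constraint with positive slack has shadow price 0 → crew, soil.

crew, soil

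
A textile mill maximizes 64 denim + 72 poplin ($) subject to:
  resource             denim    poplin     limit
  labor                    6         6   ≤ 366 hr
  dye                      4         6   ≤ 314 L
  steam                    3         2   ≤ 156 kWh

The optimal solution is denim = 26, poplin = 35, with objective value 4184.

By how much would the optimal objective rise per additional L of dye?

At the optimum: labor uses 366 of 366 (binding); dye uses 314 of 314 (binding); steam uses 148 of 156 (slack = 8).
Slack constraints have shadow price 0 (complementary slackness).
The binding rows give the dual system: 6·y_labor + 4·y_dye = 64 and 6·y_labor + 6·y_dye = 72.
→ y_labor = 8 and y_dye = 4.
Shadow price of dye = 4.

4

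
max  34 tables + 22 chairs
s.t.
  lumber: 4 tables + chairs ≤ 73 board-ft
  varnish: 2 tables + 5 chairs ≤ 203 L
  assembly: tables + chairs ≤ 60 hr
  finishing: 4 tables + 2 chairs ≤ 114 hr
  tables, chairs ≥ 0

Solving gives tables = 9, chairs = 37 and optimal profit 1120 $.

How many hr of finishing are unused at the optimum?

finishing used = 4·9 + 2·37 = 110; slack = 114 − 110 = 4.

4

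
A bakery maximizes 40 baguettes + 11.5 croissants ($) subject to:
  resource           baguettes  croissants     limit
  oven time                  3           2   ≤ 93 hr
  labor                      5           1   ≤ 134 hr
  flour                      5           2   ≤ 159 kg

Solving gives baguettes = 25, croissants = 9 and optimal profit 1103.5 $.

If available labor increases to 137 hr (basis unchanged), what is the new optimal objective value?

1123

Binding: oven time and labor. Non-binding: flour (16 unused).
Since flour is not tight, its dual is 0.
The binding rows give the dual system: 3·y_oven time + 5·y_labor = 40 and 2·y_oven time + 1·y_labor = 11.5.
→ y_oven time = 2.5 and y_labor = 6.5.
Δz = y_labor·Δb = 6.5 × (3) = 19.5, so new z* = 1103.5 + 19.5 = 1123.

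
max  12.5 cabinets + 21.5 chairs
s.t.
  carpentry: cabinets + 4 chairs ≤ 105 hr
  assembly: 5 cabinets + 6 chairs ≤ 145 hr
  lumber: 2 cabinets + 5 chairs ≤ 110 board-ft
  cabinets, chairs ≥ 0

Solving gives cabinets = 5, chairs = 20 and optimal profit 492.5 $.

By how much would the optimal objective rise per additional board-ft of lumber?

2.5

Binding: assembly and lumber. Non-binding: carpentry (20 unused).
Slack constraints have shadow price 0 (complementary slackness).
Dual feasibility on the basic columns requires 5·y_assembly + 2·y_lumber = 12.5, 6·y_assembly + 5·y_lumber = 21.5.
This yields shadow prices y_assembly = 1.5, y_lumber = 2.5.
Shadow price of lumber = 2.5.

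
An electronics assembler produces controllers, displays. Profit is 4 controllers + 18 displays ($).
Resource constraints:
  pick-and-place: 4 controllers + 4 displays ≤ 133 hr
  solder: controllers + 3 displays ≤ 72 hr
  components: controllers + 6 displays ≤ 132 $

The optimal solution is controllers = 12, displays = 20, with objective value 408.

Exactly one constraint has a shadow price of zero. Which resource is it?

pick-and-place: 128/133 (slack 5)
solder: 72/72 (binding)
components: 132/132 (binding)
By complementary slackness, a constraint with positive slack has shadow price 0 → pick-and-place.

pick-and-place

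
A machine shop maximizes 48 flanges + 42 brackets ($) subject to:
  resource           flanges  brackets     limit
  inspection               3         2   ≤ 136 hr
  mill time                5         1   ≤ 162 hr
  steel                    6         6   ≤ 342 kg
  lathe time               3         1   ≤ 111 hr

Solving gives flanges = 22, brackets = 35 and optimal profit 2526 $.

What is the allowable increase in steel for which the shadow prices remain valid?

Binding constraints: inspection, steel. The basis is B = [[3,2],[6,6]] with det 6.
Per unit increase in steel, x* moves by d = (-0.3333, 0.5).
The basis stays optimal until flanges reaches 0; allowable increase = 66 kg.

66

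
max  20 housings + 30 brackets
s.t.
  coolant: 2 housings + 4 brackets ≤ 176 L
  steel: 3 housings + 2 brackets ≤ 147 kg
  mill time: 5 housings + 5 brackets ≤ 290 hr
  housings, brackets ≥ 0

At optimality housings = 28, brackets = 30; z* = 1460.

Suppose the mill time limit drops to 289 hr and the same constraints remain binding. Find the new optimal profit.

At the optimum: coolant uses 176 of 176 (binding); steel uses 144 of 147 (slack = 3); mill time uses 290 of 290 (binding).
By complementary slackness, y = 0 for the non-binding constraint.
The binding rows give the dual system: 2·y_coolant + 5·y_mill time = 20 and 4·y_coolant + 5·y_mill time = 30.
→ y_coolant = 5 and y_mill time = 2.
Δz = y_mill time·Δb = 2 × (-1) = -2, so new z* = 1460 − 2 = 1458.

1458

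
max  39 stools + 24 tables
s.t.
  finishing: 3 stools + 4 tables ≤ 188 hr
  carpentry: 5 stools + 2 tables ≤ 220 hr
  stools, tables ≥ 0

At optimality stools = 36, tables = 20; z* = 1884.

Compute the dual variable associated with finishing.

3

Both finishing and carpentry are binding at x*.
From A_Bᵀ y = c: 3·y_finishing + 5·y_carpentry = 39; 4·y_finishing + 2·y_carpentry = 24.
Solving: y_finishing = 3, y_carpentry = 6.
Shadow price of finishing = 3.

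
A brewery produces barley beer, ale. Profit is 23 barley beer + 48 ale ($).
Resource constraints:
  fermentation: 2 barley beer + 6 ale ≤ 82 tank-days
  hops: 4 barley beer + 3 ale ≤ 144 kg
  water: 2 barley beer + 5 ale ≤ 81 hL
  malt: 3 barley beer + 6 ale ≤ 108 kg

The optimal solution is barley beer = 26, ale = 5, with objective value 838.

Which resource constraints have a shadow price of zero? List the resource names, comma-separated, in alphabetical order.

fermentation: 82/82 (binding)
hops: 119/144 (slack 25)
water: 77/81 (slack 4)
malt: 108/108 (binding)
By complementary slackness, a constraint with positive slack has shadow price 0 → hops, water.

hops, water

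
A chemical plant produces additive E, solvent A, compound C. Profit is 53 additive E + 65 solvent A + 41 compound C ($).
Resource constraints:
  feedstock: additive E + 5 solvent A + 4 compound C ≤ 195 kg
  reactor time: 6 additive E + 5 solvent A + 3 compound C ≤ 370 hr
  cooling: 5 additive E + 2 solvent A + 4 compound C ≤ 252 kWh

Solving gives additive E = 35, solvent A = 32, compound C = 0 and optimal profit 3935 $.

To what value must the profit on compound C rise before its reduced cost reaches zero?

Check each constraint at x*: feedstock 195/195 (tight); reactor time 370/370 (tight); cooling 239/252 (slack 13).
Since cooling is not tight, its dual is 0.
Dual feasibility on the basic columns requires 1·y_feedstock + 6·y_reactor time = 53, 5·y_feedstock + 5·y_reactor time = 65.
→ y_feedstock = 5 and y_reactor time = 8.
compound C enters the basis when its profit ≥ yᵀa₃ = 5·4 + 8·3 = 44.

44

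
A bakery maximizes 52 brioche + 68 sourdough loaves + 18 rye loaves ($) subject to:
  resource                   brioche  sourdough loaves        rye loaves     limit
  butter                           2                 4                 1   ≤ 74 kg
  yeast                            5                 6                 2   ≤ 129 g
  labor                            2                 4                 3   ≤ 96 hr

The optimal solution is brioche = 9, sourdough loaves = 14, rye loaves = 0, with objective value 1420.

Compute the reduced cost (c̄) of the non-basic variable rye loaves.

-3.5

Binding: butter and yeast. Non-binding: labor (22 unused).
Since labor is not tight, its dual is 0.
From A_Bᵀ y = c: 2·y_butter + 5·y_yeast = 52; 4·y_butter + 6·y_yeast = 68.
Solving: y_butter = 3.5, y_yeast = 9.
Reduced cost of rye loaves: c₃ − yᵀa₃ = 18 − (3.5·1 + 9·2) = 18 − 21.5 = -3.5.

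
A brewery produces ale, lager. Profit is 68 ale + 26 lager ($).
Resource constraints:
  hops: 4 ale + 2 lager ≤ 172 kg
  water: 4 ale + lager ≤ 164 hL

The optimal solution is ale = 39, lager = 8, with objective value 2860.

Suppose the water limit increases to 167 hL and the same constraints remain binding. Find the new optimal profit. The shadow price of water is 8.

Δb = 3, so new z* = 2860 + (8)·(3) = 2860 + 24 = 2884.

2884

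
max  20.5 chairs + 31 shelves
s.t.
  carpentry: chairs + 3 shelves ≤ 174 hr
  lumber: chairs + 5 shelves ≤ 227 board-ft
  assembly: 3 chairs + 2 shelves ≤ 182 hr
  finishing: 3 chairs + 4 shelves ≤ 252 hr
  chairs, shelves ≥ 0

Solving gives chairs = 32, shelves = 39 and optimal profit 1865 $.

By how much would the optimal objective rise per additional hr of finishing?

Binding: lumber and finishing. Non-binding: carpentry (25 unused), assembly (8 unused).
Slack constraints have shadow price 0 (complementary slackness).
The binding rows give the dual system: 1·y_lumber + 3·y_finishing = 20.5 and 5·y_lumber + 4·y_finishing = 31.
Solving: y_lumber = 1, y_finishing = 6.5.
Shadow price of finishing = 6.5.

6.5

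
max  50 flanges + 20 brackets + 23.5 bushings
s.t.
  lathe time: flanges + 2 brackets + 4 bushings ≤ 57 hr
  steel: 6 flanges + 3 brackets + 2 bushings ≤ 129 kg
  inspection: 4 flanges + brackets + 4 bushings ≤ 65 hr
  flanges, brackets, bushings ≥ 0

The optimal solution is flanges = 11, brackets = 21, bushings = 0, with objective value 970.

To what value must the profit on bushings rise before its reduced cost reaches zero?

30

Check each constraint at x*: lathe time 53/57 (slack 4); steel 129/129 (tight); inspection 65/65 (tight).
By complementary slackness, y = 0 for the non-binding constraint.
From A_Bᵀ y = c: 6·y_steel + 4·y_inspection = 50; 3·y_steel + 1·y_inspection = 20.
Solving: y_steel = 5, y_inspection = 5.
bushings enters the basis when its profit ≥ yᵀa₃ = 5·2 + 5·4 = 30.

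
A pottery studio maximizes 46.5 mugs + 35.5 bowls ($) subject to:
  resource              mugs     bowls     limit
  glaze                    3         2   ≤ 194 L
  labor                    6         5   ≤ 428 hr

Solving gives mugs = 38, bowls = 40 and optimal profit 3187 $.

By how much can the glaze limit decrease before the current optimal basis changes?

Binding constraints: glaze, labor. The basis is B = [[3,2],[6,5]] with det 3.
Per unit decrease in glaze, x* moves by d = (-1.6667, 2).
The basis stays optimal until mugs reaches 0; allowable decrease = 22.8 L.

22.8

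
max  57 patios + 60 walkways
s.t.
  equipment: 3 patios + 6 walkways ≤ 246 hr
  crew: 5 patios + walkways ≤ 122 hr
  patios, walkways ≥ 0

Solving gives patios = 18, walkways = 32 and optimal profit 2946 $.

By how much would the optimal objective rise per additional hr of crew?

6

Both equipment and crew are binding at x*.
Dual feasibility on the basic columns requires 3·y_equipment + 5·y_crew = 57, 6·y_equipment + 1·y_crew = 60.
→ y_equipment = 9 and y_crew = 6.
Shadow price of crew = 6.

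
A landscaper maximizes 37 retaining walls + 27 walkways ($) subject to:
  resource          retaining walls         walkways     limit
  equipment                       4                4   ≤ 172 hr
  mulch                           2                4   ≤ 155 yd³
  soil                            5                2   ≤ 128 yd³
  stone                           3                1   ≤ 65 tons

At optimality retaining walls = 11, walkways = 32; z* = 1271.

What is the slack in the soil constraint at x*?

9

soil used = 5·11 + 2·32 = 119; slack = 128 − 119 = 9.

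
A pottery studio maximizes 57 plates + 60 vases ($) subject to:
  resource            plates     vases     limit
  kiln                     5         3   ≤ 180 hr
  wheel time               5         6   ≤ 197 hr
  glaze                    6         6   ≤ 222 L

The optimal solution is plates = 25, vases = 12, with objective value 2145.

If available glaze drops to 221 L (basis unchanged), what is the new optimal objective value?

2138

At the optimum: kiln uses 161 of 180 (slack = 19); wheel time uses 197 of 197 (binding); glaze uses 222 of 222 (binding).
Slack constraints have shadow price 0 (complementary slackness).
From A_Bᵀ y = c: 5·y_wheel time + 6·y_glaze = 57; 6·y_wheel time + 6·y_glaze = 60.
Solving: y_wheel time = 3, y_glaze = 7.
Δz = y_glaze·Δb = 7 × (-1) = -7, so new z* = 2145 − 7 = 2138.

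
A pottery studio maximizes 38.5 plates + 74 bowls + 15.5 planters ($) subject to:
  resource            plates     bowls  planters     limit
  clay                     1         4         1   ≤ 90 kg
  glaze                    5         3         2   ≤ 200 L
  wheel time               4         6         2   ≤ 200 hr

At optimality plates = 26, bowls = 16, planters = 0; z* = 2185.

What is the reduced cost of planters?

At the optimum: clay uses 90 of 90 (binding); glaze uses 178 of 200 (slack = 22); wheel time uses 200 of 200 (binding).
By complementary slackness, y = 0 for the non-binding constraint.
The binding rows give the dual system: 1·y_clay + 4·y_wheel time = 38.5 and 4·y_clay + 6·y_wheel time = 74.
Solving: y_clay = 6.5, y_wheel time = 8.
Reduced cost of planters: c₃ − yᵀa₃ = 15.5 − (6.5·1 + 8·2) = 15.5 − 22.5 = -7.

-7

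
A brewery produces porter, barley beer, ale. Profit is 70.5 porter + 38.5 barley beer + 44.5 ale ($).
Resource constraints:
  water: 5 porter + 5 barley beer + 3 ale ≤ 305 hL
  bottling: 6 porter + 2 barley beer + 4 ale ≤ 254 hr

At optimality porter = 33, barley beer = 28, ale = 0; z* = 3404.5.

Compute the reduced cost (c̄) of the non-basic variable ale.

At the optimum: water uses 305 of 305 (binding); bottling uses 254 of 254 (binding).
From A_Bᵀ y = c: 5·y_water + 6·y_bottling = 70.5; 5·y_water + 2·y_bottling = 38.5.
Solving: y_water = 4.5, y_bottling = 8.
Reduced cost of ale: c₃ − yᵀa₃ = 44.5 − (4.5·3 + 8·4) = 44.5 − 45.5 = -1.

-1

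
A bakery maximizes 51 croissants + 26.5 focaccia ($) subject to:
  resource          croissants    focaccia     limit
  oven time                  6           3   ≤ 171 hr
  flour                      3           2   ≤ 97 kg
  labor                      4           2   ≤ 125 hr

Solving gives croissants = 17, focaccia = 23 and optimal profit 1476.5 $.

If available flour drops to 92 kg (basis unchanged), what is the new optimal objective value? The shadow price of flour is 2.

1466.5

Δb = -5, so new z* = 1476.5 + (2)·(-5) = 1476.5 − 10 = 1466.5.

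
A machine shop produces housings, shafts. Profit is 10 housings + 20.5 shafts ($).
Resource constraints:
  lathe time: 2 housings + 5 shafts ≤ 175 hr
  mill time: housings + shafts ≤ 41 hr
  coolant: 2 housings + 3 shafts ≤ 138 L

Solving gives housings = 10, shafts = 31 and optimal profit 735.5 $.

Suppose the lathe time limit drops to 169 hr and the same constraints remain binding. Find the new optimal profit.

714.5

Check each constraint at x*: lathe time 175/175 (tight); mill time 41/41 (tight); coolant 113/138 (slack 25).
Since coolant is not tight, its dual is 0.
Dual feasibility on the basic columns requires 2·y_lathe time + 1·y_mill time = 10, 5·y_lathe time + 1·y_mill time = 20.5.
This yields shadow prices y_lathe time = 3.5, y_mill time = 3.
Δz = y_lathe time·Δb = 3.5 × (-6) = -21, so new z* = 735.5 − 21 = 714.5.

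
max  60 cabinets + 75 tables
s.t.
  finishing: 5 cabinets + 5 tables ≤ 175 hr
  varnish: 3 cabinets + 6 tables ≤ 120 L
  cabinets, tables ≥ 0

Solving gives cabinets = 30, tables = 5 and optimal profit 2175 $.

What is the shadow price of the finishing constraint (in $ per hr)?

Both finishing and varnish are binding at x*.
Dual feasibility on the basic columns requires 5·y_finishing + 3·y_varnish = 60, 5·y_finishing + 6·y_varnish = 75.
Solving: y_finishing = 9, y_varnish = 5.
Shadow price of finishing = 9.

9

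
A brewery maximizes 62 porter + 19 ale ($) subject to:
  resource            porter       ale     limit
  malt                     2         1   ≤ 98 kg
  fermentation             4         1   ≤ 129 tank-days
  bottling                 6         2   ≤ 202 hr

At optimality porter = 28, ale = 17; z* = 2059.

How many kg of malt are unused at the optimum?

25

malt used = 2·28 + 1·17 = 73; slack = 98 − 73 = 25.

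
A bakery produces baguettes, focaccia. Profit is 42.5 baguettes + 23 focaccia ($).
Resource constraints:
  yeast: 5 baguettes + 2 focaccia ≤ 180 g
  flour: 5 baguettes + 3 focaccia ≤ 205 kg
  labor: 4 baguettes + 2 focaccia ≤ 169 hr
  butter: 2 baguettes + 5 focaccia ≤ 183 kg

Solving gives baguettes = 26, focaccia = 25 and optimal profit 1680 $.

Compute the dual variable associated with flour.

Check each constraint at x*: yeast 180/180 (tight); flour 205/205 (tight); labor 154/169 (slack 15); butter 177/183 (slack 6).
Since labor, butter are not tight, their duals are 0.
Dual feasibility on the basic columns requires 5·y_yeast + 5·y_flour = 42.5, 2·y_yeast + 3·y_flour = 23.
→ y_yeast = 2.5 and y_flour = 6.
Shadow price of flour = 6.

6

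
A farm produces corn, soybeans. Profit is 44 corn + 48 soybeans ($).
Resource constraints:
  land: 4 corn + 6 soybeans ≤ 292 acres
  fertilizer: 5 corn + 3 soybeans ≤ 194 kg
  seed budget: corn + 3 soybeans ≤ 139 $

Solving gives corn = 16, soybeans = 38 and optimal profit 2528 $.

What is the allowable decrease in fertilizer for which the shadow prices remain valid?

27

Binding constraints: land, fertilizer. The basis is B = [[4,6],[5,3]] with det -18.
Per unit decrease in fertilizer, x* moves by d = (-0.3333, 0.2222).
The basis stays optimal until seed budget becomes binding; allowable decrease = 27 kg.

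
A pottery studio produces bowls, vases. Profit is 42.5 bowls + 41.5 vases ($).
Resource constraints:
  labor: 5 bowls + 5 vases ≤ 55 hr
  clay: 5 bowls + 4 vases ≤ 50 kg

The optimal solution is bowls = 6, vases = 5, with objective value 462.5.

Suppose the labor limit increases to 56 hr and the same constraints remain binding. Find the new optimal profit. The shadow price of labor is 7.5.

Δb = 1, so new z* = 462.5 + (7.5)·(1) = 462.5 + 7.5 = 470.

470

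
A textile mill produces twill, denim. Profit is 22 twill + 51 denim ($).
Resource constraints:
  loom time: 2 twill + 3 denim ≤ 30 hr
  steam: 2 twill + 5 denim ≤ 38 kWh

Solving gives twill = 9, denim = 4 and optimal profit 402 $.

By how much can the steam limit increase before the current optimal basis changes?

Binding constraints: loom time, steam. The basis is B = [[2,3],[2,5]] with det 4.
Per unit increase in steam, x* moves by d = (-0.75, 0.5).
The basis stays optimal until twill reaches 0; allowable increase = 12 kWh.

12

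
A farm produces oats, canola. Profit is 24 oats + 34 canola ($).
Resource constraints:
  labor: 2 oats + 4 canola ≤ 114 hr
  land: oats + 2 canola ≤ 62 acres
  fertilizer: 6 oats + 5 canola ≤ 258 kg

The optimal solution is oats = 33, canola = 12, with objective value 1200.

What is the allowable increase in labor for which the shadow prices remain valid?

Binding constraints: labor, fertilizer. The basis is B = [[2,4],[6,5]] with det -14.
Per unit increase in labor, x* moves by d = (-0.3571, 0.4286).
The basis stays optimal until land becomes binding; allowable increase = 10 hr.

10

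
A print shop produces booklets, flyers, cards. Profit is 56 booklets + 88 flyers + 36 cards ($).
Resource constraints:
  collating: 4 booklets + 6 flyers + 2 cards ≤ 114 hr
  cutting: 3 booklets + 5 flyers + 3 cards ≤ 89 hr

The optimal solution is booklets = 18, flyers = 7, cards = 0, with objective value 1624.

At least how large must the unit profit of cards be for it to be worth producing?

Both collating and cutting are binding at x*.
From A_Bᵀ y = c: 4·y_collating + 3·y_cutting = 56; 6·y_collating + 5·y_cutting = 88.
→ y_collating = 8 and y_cutting = 8.
cards enters the basis when its profit ≥ yᵀa₃ = 8·2 + 8·3 = 40.

40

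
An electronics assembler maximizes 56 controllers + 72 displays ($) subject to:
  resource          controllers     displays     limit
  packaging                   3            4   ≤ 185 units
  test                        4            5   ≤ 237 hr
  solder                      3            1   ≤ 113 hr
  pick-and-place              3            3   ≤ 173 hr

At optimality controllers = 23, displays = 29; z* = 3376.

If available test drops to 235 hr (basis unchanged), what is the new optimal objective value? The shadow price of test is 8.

3360

Δb = -2, so new z* = 3376 + (8)·(-2) = 3376 − 16 = 3360.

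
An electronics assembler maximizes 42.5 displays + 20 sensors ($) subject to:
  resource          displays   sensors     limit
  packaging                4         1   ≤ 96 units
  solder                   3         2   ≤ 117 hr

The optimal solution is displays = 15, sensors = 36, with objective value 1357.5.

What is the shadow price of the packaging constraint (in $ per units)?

5

Both packaging and solder are binding at x*.
The binding rows give the dual system: 4·y_packaging + 3·y_solder = 42.5 and 1·y_packaging + 2·y_solder = 20.
→ y_packaging = 5 and y_solder = 7.5.
Shadow price of packaging = 5.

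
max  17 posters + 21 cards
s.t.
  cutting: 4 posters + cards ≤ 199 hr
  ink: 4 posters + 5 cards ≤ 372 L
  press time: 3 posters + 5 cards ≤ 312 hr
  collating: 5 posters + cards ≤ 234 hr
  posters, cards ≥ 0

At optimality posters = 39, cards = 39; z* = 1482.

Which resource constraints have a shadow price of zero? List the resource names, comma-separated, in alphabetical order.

cutting: 195/199 (slack 4)
ink: 351/372 (slack 21)
press time: 312/312 (binding)
collating: 234/234 (binding)
By complementary slackness, a constraint with positive slack has shadow price 0 → cutting, ink.

cutting, ink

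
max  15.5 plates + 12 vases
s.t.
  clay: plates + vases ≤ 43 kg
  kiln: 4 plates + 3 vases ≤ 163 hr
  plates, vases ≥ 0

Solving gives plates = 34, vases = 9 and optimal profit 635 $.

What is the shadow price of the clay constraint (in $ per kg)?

1.5

At the optimum: clay uses 43 of 43 (binding); kiln uses 163 of 163 (binding).
The binding rows give the dual system: 1·y_clay + 4·y_kiln = 15.5 and 1·y_clay + 3·y_kiln = 12.
Solving: y_clay = 1.5, y_kiln = 3.5.
Shadow price of clay = 1.5.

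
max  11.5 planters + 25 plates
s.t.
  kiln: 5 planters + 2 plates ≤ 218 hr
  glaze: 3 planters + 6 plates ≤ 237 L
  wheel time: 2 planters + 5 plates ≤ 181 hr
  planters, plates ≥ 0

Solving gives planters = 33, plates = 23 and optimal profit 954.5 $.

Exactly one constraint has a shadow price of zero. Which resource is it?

kiln: 211/218 (slack 7)
glaze: 237/237 (binding)
wheel time: 181/181 (binding)
By complementary slackness, a constraint with positive slack has shadow price 0 → kiln.

kiln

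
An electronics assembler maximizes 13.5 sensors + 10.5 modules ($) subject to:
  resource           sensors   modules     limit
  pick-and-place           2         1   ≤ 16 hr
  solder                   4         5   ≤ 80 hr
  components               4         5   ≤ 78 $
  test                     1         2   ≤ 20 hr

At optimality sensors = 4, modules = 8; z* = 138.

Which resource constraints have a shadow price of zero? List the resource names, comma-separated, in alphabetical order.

pick-and-place: 16/16 (binding)
solder: 56/80 (slack 24)
components: 56/78 (slack 22)
test: 20/20 (binding)
By complementary slackness, a constraint with positive slack has shadow price 0 → components, solder.

components, solder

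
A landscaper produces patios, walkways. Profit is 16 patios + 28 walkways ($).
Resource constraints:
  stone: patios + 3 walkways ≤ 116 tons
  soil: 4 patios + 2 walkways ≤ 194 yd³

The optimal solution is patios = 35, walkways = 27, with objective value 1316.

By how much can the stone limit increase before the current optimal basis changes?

175

Binding constraints: stone, soil. The basis is B = [[1,3],[4,2]] with det -10.
Per unit increase in stone, x* moves by d = (-0.2, 0.4).
The basis stays optimal until patios reaches 0; allowable increase = 175 tons.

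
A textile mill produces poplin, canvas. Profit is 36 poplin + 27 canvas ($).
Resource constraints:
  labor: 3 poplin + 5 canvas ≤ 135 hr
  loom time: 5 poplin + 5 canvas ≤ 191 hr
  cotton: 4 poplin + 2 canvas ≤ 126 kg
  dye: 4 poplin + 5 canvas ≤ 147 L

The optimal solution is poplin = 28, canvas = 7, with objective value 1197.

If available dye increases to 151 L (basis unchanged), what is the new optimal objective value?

Check each constraint at x*: labor 119/135 (slack 16); loom time 175/191 (slack 16); cotton 126/126 (tight); dye 147/147 (tight).
By complementary slackness, y = 0 for the non-binding constraints.
The binding rows give the dual system: 4·y_cotton + 4·y_dye = 36 and 2·y_cotton + 5·y_dye = 27.
This yields shadow prices y_cotton = 6, y_dye = 3.
Δz = y_dye·Δb = 3 × (4) = 12, so new z* = 1197 + 12 = 1209.

1209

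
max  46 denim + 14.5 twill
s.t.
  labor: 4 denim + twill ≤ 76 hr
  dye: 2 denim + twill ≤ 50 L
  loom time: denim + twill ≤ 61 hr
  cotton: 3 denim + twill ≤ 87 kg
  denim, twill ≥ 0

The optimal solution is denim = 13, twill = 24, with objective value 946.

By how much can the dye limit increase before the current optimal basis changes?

16

Binding constraints: labor, dye. The basis is B = [[4,1],[2,1]] with det 2.
Per unit increase in dye, x* moves by d = (-0.5, 2).
The basis stays optimal until loom time becomes binding; allowable increase = 16 L.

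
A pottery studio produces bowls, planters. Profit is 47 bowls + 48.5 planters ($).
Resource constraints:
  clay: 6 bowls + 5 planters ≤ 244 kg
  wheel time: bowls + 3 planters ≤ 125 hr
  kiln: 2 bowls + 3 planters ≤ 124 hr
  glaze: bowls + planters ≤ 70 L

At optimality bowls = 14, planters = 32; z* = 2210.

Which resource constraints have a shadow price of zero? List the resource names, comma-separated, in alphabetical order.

clay: 244/244 (binding)
wheel time: 110/125 (slack 15)
kiln: 124/124 (binding)
glaze: 46/70 (slack 24)
By complementary slackness, a constraint with positive slack has shadow price 0 → glaze, wheel time.

glaze, wheel time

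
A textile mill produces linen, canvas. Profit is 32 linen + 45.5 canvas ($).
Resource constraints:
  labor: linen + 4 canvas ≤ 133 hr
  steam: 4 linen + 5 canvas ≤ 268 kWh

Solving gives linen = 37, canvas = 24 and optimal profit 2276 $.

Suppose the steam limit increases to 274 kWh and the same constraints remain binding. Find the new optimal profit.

2321

At the optimum: labor uses 133 of 133 (binding); steam uses 268 of 268 (binding).
Dual feasibility on the basic columns requires 1·y_labor + 4·y_steam = 32, 4·y_labor + 5·y_steam = 45.5.
Solving: y_labor = 2, y_steam = 7.5.
Δz = y_steam·Δb = 7.5 × (6) = 45, so new z* = 2276 + 45 = 2321.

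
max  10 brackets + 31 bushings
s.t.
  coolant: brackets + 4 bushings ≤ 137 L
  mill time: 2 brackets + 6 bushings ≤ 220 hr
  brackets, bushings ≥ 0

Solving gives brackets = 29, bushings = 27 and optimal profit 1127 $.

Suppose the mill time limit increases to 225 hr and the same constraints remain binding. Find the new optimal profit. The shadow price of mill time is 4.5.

1149.5

Δb = 5, so new z* = 1127 + (4.5)·(5) = 1127 + 22.5 = 1149.5.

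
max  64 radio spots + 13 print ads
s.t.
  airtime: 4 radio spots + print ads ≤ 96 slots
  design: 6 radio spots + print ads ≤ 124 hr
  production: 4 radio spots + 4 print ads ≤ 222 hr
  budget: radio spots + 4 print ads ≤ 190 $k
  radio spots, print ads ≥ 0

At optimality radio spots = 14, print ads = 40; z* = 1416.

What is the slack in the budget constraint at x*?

16

budget used = 1·14 + 4·40 = 174; slack = 190 − 174 = 16.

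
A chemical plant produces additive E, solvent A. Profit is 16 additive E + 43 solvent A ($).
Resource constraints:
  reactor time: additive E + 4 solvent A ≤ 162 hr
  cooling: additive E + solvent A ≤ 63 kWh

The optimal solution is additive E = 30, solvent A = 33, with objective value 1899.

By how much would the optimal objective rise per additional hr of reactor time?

At the optimum: reactor time uses 162 of 162 (binding); cooling uses 63 of 63 (binding).
From A_Bᵀ y = c: 1·y_reactor time + 1·y_cooling = 16; 4·y_reactor time + 1·y_cooling = 43.
Solving: y_reactor time = 9, y_cooling = 7.
Shadow price of reactor time = 9.

9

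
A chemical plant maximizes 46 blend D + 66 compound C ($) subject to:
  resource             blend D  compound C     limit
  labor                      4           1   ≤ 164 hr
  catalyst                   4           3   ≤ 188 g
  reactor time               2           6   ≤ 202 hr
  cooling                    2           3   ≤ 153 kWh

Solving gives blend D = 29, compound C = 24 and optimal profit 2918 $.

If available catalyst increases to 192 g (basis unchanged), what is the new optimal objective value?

2950

Binding: catalyst and reactor time. Non-binding: labor (24 unused), cooling (23 unused).
By complementary slackness, y = 0 for the non-binding constraints.
The binding rows give the dual system: 4·y_catalyst + 2·y_reactor time = 46 and 3·y_catalyst + 6·y_reactor time = 66.
Solving: y_catalyst = 8, y_reactor time = 7.
Δz = y_catalyst·Δb = 8 × (4) = 32, so new z* = 2918 + 32 = 2950.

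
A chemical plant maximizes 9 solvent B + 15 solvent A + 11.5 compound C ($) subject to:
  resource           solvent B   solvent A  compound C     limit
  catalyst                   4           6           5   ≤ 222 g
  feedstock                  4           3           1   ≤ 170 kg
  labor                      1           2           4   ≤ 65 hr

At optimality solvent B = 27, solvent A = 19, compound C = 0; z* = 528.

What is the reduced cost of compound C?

At the optimum: catalyst uses 222 of 222 (binding); feedstock uses 165 of 170 (slack = 5); labor uses 65 of 65 (binding).
Since feedstock is not tight, its dual is 0.
From A_Bᵀ y = c: 4·y_catalyst + 1·y_labor = 9; 6·y_catalyst + 2·y_labor = 15.
→ y_catalyst = 1.5 and y_labor = 3.
Reduced cost of compound C: c₃ − yᵀa₃ = 11.5 − (1.5·5 + 3·4) = 11.5 − 19.5 = -8.

-8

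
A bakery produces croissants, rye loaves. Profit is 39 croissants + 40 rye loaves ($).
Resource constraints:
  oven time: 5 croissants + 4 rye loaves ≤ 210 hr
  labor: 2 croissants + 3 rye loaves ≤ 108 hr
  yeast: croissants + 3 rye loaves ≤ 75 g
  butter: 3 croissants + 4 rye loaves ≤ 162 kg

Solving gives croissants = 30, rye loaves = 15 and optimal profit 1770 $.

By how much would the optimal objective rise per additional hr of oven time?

At the optimum: oven time uses 210 of 210 (binding); labor uses 105 of 108 (slack = 3); yeast uses 75 of 75 (binding); butter uses 150 of 162 (slack = 12).
Since labor, butter are not tight, their duals are 0.
From A_Bᵀ y = c: 5·y_oven time + 1·y_yeast = 39; 4·y_oven time + 3·y_yeast = 40.
→ y_oven time = 7 and y_yeast = 4.
Shadow price of oven time = 7.

7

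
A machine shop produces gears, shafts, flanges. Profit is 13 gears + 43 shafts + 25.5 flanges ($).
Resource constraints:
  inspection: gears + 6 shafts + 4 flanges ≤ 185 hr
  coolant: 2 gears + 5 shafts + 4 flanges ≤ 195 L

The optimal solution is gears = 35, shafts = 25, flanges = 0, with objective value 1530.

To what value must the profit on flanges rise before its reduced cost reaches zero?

At the optimum: inspection uses 185 of 185 (binding); coolant uses 195 of 195 (binding).
From A_Bᵀ y = c: 1·y_inspection + 2·y_coolant = 13; 6·y_inspection + 5·y_coolant = 43.
→ y_inspection = 3 and y_coolant = 5.
flanges enters the basis when its profit ≥ yᵀa₃ = 3·4 + 5·4 = 32.

32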